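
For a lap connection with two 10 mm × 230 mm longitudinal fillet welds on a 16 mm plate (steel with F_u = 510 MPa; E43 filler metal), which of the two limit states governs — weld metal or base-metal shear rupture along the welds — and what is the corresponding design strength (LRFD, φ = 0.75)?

φR_n ≈ 629 kN (weld metal governs)

E43XX → F_EXX = 430 MPa.
t_e = 0.707 × 10 = 7.07 mm; L = 460 mm.
Weld metal: φR_n = 0.75 × 0.6 × 430 × 7.07 × 460 × 10⁻³ = 629.3 kN.
Base metal (shear rupture): φR_n = 0.75 × 0.6 × 510 × 16 × 460 × 10⁻³ = 1689 kN.
Governing: weld metal.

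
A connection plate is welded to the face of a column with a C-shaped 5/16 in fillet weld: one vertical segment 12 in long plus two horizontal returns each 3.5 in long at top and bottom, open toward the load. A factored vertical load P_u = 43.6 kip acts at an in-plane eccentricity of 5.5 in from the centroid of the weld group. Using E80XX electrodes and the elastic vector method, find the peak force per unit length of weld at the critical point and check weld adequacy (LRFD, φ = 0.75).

E80XX → F_EXX = 80 ksi.
Total weld length L_w = 19 in. Treat welds as unit-width lines.
Centroid: x̄ = 2×3.5×1.75 / 19 = 0.6447 in from the vertical weld.
Polar moment about centroid: J = I_x + I_y = [12³/12 + 2×3.5×6²] + [12×0.6447² + 2(3.5³/12 + 3.5×1.105²)] = 416.7 in³.
Direct shear f_v = P/L_w = 43.6 / 19 = 2.295 kip/in (vertical).
Torsion M = P·e = 43.6 × 5.5 = 239.8 kip·in.
Critical point at (x, y) = (2.855, 6) from centroid. f_tx = M·y/J = 3.453 kip/in; f_ty = M·x/J = 1.643 kip/in.
Resultant f_max = √[f_tx² + (f_v + f_ty)²] = √[3.453² + (2.295 + 1.643)²] = 5.237 kip/in.
Capacity per unit length: φr_n = 0.75 × 0.6 × 80 × (0.707 × 0.3125) = 7.954 kip/in.
5.237 ≤ 7.954 → adequate.

f_max ≈ 5.24 kip/in; adequate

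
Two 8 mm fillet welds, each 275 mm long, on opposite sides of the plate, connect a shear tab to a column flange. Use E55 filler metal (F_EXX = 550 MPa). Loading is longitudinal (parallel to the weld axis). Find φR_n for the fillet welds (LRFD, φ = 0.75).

φR_n ≈ 770 kN

Effective throat t_e = 0.707 × 8 = 5.656 mm.
Total length L = 550 mm; A_we = 5.656 × 550 = 3111 mm².
F_nw = 0.6 F_EXX = 0.6 × 550 = 330 MPa.
φR_n = 0.75 × 330 × 3111 × 10⁻³ = 769.9 kN.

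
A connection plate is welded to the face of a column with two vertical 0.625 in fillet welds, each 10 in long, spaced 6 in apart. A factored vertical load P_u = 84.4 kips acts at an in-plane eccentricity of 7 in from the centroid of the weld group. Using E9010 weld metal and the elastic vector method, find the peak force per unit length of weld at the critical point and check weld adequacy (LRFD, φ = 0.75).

f_max ≈ 12.6 kip/in; adequate

E90XX → F_EXX = 90 ksi.
Total weld length L_w = 20 in. Treat welds as unit-width lines.
Polar moment about centroid: J = 2[d³/12 + d(b/2)²] = 2[10³/12 + 10×3²] = 346.7 in³.
Direct shear f_v = P/L_w = 84.4 / 20 = 4.22 kip/in (vertical).
Torsion M = P·e = 84.4 × 7 = 590.8 kip·in.
Critical point at (x, y) = (3, 5) from centroid. f_tx = M·y/J = 8.521 kip/in; f_ty = M·x/J = 5.113 kip/in.
Resultant f_max = √[f_tx² + (f_v + f_ty)²] = √[8.521² + (4.22 + 5.113)²] = 12.64 kip/in.
Capacity per unit length: φr_n = 0.75 × 0.6 × 90 × (0.707 × 0.625) = 17.9 kip/in.
12.64 ≤ 17.9 → adequate.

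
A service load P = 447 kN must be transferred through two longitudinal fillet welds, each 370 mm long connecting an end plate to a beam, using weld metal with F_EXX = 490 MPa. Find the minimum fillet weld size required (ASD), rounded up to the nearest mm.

Total weld length L = 740 mm.
Required throat t_e = P × Ω / (0.6 F_EXX × L) = 447 × 2.0 / (0.6 × 490 × 740 × 10⁻³) = 4.109 mm.
Required leg w = t_e / 0.707 = 5.812 mm → use 6 mm.

w = 6 mm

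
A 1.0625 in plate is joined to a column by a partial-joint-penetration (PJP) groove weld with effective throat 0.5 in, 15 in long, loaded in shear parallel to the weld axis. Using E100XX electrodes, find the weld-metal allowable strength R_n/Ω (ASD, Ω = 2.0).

E100XX → F_EXX = 100 ksi.
Effective throat (given) t_e = 0.5 in.
A_we = 0.5 × 15 = 7.5 in².
F_nw = 0.6 F_EXX = 60 ksi.
R_n/Ω = (60 × 7.5) / 2.0 = 225 kips.

R_n/Ω ≈ 225 kips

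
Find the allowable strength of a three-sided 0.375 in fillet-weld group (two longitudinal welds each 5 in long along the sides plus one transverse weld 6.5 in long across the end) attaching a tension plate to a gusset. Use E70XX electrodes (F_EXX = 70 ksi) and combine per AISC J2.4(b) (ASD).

R_n/Ω ≈ 102 kip

t_e = 0.707 × 0.375 = 0.2651 in.
R_nwl = 0.6 × 70 × 0.2651 × 10 = 111.4 kip (longitudinal, 2 welds).
R_nwt = 0.6 × 70 × 0.2651 × 6.5 = 72.38 kip (transverse, base value).
(i) R_nwl + R_nwt = 183.7 kip; (ii) 0.85 R_nwl + 1.5 R_nwt = 203.2 kip.
R_n = max = 203.2 kip [governs: (ii)]; R_n/Ω = 101.6 kip.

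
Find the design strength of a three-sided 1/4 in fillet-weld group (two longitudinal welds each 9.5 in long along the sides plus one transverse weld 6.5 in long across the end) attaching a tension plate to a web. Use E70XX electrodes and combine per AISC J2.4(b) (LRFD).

φR_n ≈ 144 kip

E70XX → F_EXX = 70 ksi.
t_e = 0.707 × 0.25 = 0.1767 in.
R_nwl = 0.6 × 70 × 0.1767 × 19 = 141 kip (longitudinal, 2 welds).
R_nwt = 0.6 × 70 × 0.1767 × 6.5 = 48.25 kip (transverse, base value).
(i) R_nwl + R_nwt = 189.3 kip; (ii) 0.85 R_nwl + 1.5 R_nwt = 192.3 kip.
R_n = max = 192.3 kip [governs: (ii)]; φR_n = 144.2 kip.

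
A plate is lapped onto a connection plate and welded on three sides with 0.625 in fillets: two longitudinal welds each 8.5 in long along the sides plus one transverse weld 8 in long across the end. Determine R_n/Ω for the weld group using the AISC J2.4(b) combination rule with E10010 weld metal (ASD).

R_n/Ω ≈ 351 kip

E100XX → F_EXX = 100 ksi.
t_e = 0.707 × 0.625 = 0.4419 in.
R_nwl = 0.6 × 100 × 0.4419 × 17 = 450.7 kip (longitudinal, 2 welds).
R_nwt = 0.6 × 100 × 0.4419 × 8 = 212.1 kip (transverse, base value).
(i) R_nwl + R_nwt = 662.8 kip; (ii) 0.85 R_nwl + 1.5 R_nwt = 701.3 kip.
R_n = max = 701.3 kip [governs: (ii)]; R_n/Ω = 350.6 kip.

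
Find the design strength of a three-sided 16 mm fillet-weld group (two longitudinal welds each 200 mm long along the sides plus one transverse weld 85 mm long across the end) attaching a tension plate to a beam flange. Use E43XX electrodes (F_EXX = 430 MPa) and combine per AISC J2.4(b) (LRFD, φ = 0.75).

t_e = 0.707 × 16 = 11.31 mm.
R_nwl = 0.6 × 430 × 11.31 × 400 × 10⁻³ = 1167 kN (longitudinal, 2 welds).
R_nwt = 0.6 × 430 × 11.31 × 85 × 10⁻³ = 248.1 kN (transverse, base value).
(i) R_nwl + R_nwt = 1415 kN; (ii) 0.85 R_nwl + 1.5 R_nwt = 1364 kN.
R_n = max = 1415 kN [governs: (i)]; φR_n = 1062 kN.

φR_n ≈ 1060 kN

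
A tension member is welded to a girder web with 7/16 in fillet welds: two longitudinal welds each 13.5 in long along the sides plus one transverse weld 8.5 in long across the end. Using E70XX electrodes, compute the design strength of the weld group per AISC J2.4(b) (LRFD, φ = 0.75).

E70XX → F_EXX = 70 ksi.
t_e = 0.707 × 0.4375 = 0.3093 in.
R_nwl = 0.6 × 70 × 0.3093 × 27 = 350.8 kip (longitudinal, 2 welds).
R_nwt = 0.6 × 70 × 0.3093 × 8.5 = 110.4 kip (transverse, base value).
(i) R_nwl + R_nwt = 461.2 kip; (ii) 0.85 R_nwl + 1.5 R_nwt = 463.8 kip.
R_n = max = 463.8 kip [governs: (ii)]; φR_n = 347.8 kip.

φR_n ≈ 348 kip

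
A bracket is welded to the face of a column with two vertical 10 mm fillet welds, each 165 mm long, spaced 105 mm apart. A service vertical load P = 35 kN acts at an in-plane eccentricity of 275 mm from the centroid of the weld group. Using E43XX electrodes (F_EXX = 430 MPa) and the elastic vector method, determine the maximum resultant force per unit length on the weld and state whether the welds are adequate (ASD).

Total weld length L_w = 330 mm. Treat welds as unit-width lines.
Polar moment about centroid: J = 2[d³/12 + d(b/2)²] = 2[165³/12 + 165×52.5²] = 1658000 mm³.
Direct shear f_v = P/L_w = 35×10³ / 330 = 106.1 N/mm (vertical).
Torsion M = P·e = 35×10³ × 275 = 9625000 N·mm.
Critical point at (x, y) = (52.5, 82.5) from centroid. f_tx = M·y/J = 478.9 N/mm; f_ty = M·x/J = 304.7 N/mm.
Resultant f_max = √[f_tx² + (f_v + f_ty)²] = √[478.9² + (106.1 + 304.7)²] = 630.9 N/mm.
Capacity per unit length: r_n/Ω = (1/2.0) × 0.6 × 430 × (0.707 × 10) = 912 N/mm.
630.9 ≤ 912 → adequate.

f_max ≈ 631 N/mm; adequate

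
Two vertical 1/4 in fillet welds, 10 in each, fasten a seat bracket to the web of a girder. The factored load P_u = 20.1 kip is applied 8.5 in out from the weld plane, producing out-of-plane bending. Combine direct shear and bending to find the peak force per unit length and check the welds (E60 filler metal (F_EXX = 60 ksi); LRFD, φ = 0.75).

L_w = 2 × 10 = 20 in; section modulus (unit throat) S = 2 × L²/6 = 33.33 in².
Direct shear f_v = P/L_w = 20.1/20 = 1.005 kip/in.
Moment M = P × e = 20.1 × 8.5 = 170.85 kip·in; bending f_b = M/S = 5.126 kip/in.
f_max = √(f_v² + f_b²) = √(1.005² + 5.126²) = 5.223 kip/in.
φr_n = 0.75 × 0.6 × 60 × (0.707 × 0.25) = 4.772 kip/in → NOT adequate.

f_max ≈ 5.22 kip/in; NOT adequate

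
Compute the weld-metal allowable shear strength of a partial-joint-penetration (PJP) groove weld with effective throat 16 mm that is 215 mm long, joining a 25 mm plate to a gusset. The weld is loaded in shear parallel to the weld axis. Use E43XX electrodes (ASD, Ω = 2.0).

R_n/Ω ≈ 444 kN

E43XX → F_EXX = 430 MPa.
Effective throat (given) t_e = 16 mm.
A_we = 16 × 215 = 3440 mm².
F_nw = 0.6 F_EXX = 258 MPa.
R_n/Ω = (258 × 3440) / 2.0 × 10⁻³ = 443.8 kN.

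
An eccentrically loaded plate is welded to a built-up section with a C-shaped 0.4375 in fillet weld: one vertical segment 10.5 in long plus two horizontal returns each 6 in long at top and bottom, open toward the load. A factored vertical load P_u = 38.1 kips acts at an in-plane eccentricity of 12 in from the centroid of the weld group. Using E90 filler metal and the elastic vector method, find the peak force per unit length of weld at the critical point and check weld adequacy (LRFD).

f_max ≈ 7.3 kip/in; adequate

E90XX → F_EXX = 90 ksi.
Total weld length L_w = 22.5 in. Treat welds as unit-width lines.
Centroid: x̄ = 2×6×3 / 22.5 = 1.6 in from the vertical weld.
Polar moment about centroid: J = I_x + I_y = [10.5³/12 + 2×6×5.25²] + [10.5×1.6² + 2(6³/12 + 6×1.4²)] = 513.6 in³.
Direct shear f_v = P/L_w = 38.1 / 22.5 = 1.693 kip/in (vertical).
Torsion M = P·e = 38.1 × 12 = 457.2 kip·in.
Critical point at (x, y) = (4.4, 5.25) from centroid. f_tx = M·y/J = 4.673 kip/in; f_ty = M·x/J = 3.917 kip/in.
Resultant f_max = √[f_tx² + (f_v + f_ty)²] = √[4.673² + (1.693 + 3.917)²] = 7.302 kip/in.
Capacity per unit length: φr_n = 0.75 × 0.6 × 90 × (0.707 × 0.4375) = 12.53 kip/in.
7.302 ≤ 12.53 → adequate.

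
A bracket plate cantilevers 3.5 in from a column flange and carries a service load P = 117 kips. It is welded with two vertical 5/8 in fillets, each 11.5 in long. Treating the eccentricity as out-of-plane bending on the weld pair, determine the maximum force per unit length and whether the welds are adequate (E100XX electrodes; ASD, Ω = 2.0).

f_max ≈ 10.6 kip/in; adequate

E100XX → F_EXX = 100 ksi.
L_w = 2 × 11.5 = 23 in; section modulus (unit throat) S = 2 × L²/6 = 44.08 in².
Direct shear f_v = P/L_w = 117/23 = 5.087 kip/in.
Moment M = P × e = 117 × 3.5 = 409.5 kip·in; bending f_b = M/S = 9.289 kip/in.
f_max = √(f_v² + f_b²) = √(5.087² + 9.289²) = 10.59 kip/in.
r_n/Ω = (1/2.0) × 0.6 × 100 × (0.707 × 0.625) = 13.26 kip/in → adequate.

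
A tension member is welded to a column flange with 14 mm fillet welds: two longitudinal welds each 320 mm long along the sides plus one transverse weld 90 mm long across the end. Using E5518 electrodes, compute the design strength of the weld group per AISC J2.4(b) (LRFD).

E55XX → F_EXX = 550 MPa.
t_e = 0.707 × 14 = 9.898 mm.
R_nwl = 0.6 × 550 × 9.898 × 640 × 10⁻³ = 2090 kN (longitudinal, 2 welds).
R_nwt = 0.6 × 550 × 9.898 × 90 × 10⁻³ = 294 kN (transverse, base value).
(i) R_nwl + R_nwt = 2384 kN; (ii) 0.85 R_nwl + 1.5 R_nwt = 2218 kN.
R_n = max = 2384 kN [governs: (i)]; φR_n = 1788 kN.

φR_n ≈ 1790 kN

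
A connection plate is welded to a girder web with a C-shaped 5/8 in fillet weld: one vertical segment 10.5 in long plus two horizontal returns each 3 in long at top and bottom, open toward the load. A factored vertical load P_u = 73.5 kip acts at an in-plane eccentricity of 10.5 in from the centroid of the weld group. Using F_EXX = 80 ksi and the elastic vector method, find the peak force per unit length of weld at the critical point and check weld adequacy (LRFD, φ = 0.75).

Total weld length L_w = 16.5 in. Treat welds as unit-width lines.
Centroid: x̄ = 2×3×1.5 / 16.5 = 0.5455 in from the vertical weld.
Polar moment about centroid: J = I_x + I_y = [10.5³/12 + 2×3×5.25²] + [10.5×0.5455² + 2(3³/12 + 3×0.9545²)] = 274.9 in³.
Direct shear f_v = P/L_w = 73.5 / 16.5 = 4.455 kip/in (vertical).
Torsion M = P·e = 73.5 × 10.5 = 771.75 kip·in.
Critical point at (x, y) = (2.455, 5.25) from centroid. f_tx = M·y/J = 14.74 kip/in; f_ty = M·x/J = 6.89 kip/in.
Resultant f_max = √[f_tx² + (f_v + f_ty)²] = √[14.74² + (4.455 + 6.89)²] = 18.6 kip/in.
Capacity per unit length: φr_n = 0.75 × 0.6 × 80 × (0.707 × 0.625) = 15.91 kip/in.
18.6 > 15.91 → NOT adequate.

f_max ≈ 18.6 kip/in; NOT adequate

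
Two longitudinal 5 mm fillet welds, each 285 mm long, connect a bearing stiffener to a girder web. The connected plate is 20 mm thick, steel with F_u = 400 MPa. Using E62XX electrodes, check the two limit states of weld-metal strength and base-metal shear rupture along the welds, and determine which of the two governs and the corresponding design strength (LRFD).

E62XX → F_EXX = 620 MPa.
t_e = 0.707 × 5 = 3.535 mm; L = 570 mm.
Weld metal: φR_n = 0.75 × 0.6 × 620 × 3.535 × 570 × 10⁻³ = 562.2 kN.
Base metal (shear rupture): φR_n = 0.75 × 0.6 × 400 × 20 × 570 × 10⁻³ = 2052 kN.
Governing: weld metal.

φR_n ≈ 562 kN (weld metal governs)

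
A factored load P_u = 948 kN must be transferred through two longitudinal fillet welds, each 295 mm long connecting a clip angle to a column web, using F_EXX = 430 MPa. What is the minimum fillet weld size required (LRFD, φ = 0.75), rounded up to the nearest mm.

w = 12 mm

Total weld length L = 590 mm.
Required throat t_e = P_u / (φ × 0.6 F_EXX × L) = 948 / (0.75 × 0.6 × 430 × 590 × 10⁻³) = 8.304 mm.
Required leg w = t_e / 0.707 = 11.75 mm → use 12 mm.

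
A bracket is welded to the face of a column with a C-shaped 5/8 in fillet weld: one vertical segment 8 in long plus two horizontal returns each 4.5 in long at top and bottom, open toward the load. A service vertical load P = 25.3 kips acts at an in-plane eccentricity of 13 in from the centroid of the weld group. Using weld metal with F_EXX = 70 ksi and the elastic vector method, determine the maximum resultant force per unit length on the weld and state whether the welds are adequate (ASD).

Total weld length L_w = 17 in. Treat welds as unit-width lines.
Centroid: x̄ = 2×4.5×2.25 / 17 = 1.191 in from the vertical weld.
Polar moment about centroid: J = I_x + I_y = [8³/12 + 2×4.5×4²] + [8×1.191² + 2(4.5³/12 + 4.5×1.059²)] = 223.3 in³.
Direct shear f_v = P/L_w = 25.3 / 17 = 1.488 kip/in (vertical).
Torsion M = P·e = 25.3 × 13 = 328.9 kip·in.
Critical point at (x, y) = (3.309, 4) from centroid. f_tx = M·y/J = 5.892 kip/in; f_ty = M·x/J = 4.874 kip/in.
Resultant f_max = √[f_tx² + (f_v + f_ty)²] = √[5.892² + (1.488 + 4.874)²] = 8.671 kip/in.
Capacity per unit length: r_n/Ω = (1/2.0) × 0.6 × 70 × (0.707 × 0.625) = 9.279 kip/in.
8.671 ≤ 9.279 → adequate.

f_max ≈ 8.67 kip/in; adequate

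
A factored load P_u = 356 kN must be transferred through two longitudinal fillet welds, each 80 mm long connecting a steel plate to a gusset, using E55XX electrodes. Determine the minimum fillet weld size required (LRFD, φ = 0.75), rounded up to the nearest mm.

E55XX → F_EXX = 550 MPa.
Total weld length L = 160 mm.
Required throat t_e = P_u / (φ × 0.6 F_EXX × L) = 356 / (0.75 × 0.6 × 550 × 160 × 10⁻³) = 8.99 mm.
Required leg w = t_e / 0.707 = 12.72 mm → use 13 mm.

w = 13 mm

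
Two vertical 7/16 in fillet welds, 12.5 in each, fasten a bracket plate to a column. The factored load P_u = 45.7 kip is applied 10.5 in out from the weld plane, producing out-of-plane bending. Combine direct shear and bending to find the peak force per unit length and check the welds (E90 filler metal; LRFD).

E90XX → F_EXX = 90 ksi.
L_w = 2 × 12.5 = 25 in; section modulus (unit throat) S = 2 × L²/6 = 52.08 in².
Direct shear f_v = P/L_w = 45.7/25 = 1.828 kip/in.
Moment M = P × e = 45.7 × 10.5 = 479.85 kip·in; bending f_b = M/S = 9.213 kip/in.
f_max = √(f_v² + f_b²) = √(1.828² + 9.213²) = 9.393 kip/in.
φr_n = 0.75 × 0.6 × 90 × (0.707 × 0.4375) = 12.53 kip/in → adequate.

f_max ≈ 9.39 kip/in; adequate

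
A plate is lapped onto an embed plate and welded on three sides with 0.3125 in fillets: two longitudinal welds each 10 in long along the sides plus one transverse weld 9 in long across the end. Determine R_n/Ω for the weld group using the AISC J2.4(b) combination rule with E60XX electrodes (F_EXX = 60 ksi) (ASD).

t_e = 0.707 × 0.3125 = 0.2209 in.
R_nwl = 0.6 × 60 × 0.2209 × 20 = 159.1 kip (longitudinal, 2 welds).
R_nwt = 0.6 × 60 × 0.2209 × 9 = 71.58 kip (transverse, base value).
(i) R_nwl + R_nwt = 230.7 kip; (ii) 0.85 R_nwl + 1.5 R_nwt = 242.6 kip.
R_n = max = 242.6 kip [governs: (ii)]; R_n/Ω = 121.3 kip.

R_n/Ω ≈ 121 kip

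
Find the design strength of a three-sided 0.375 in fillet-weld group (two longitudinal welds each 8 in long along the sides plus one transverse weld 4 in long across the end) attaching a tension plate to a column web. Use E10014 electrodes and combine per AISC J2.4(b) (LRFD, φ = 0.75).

E100XX → F_EXX = 100 ksi.
t_e = 0.707 × 0.375 = 0.2651 in.
R_nwl = 0.6 × 100 × 0.2651 × 16 = 254.5 kip (longitudinal, 2 welds).
R_nwt = 0.6 × 100 × 0.2651 × 4 = 63.63 kip (transverse, base value).
(i) R_nwl + R_nwt = 318.2 kip; (ii) 0.85 R_nwl + 1.5 R_nwt = 311.8 kip.
R_n = max = 318.2 kip [governs: (i)]; φR_n = 238.6 kip.

φR_n ≈ 239 kip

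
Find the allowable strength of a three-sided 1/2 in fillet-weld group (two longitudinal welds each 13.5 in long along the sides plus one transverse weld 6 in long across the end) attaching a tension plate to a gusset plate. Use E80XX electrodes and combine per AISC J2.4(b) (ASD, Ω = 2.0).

R_n/Ω ≈ 280 kip

E80XX → F_EXX = 80 ksi.
t_e = 0.707 × 0.5 = 0.3535 in.
R_nwl = 0.6 × 80 × 0.3535 × 27 = 458.1 kip (longitudinal, 2 welds).
R_nwt = 0.6 × 80 × 0.3535 × 6 = 101.8 kip (transverse, base value).
(i) R_nwl + R_nwt = 559.9 kip; (ii) 0.85 R_nwl + 1.5 R_nwt = 542.1 kip.
R_n = max = 559.9 kip [governs: (i)]; R_n/Ω = 280 kip.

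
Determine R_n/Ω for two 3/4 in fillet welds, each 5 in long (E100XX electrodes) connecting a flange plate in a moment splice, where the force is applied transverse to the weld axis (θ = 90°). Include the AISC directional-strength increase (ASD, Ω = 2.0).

R_n/Ω ≈ 239 kip

E100XX → F_EXX = 100 ksi.
t_e = 0.707 × 0.75 = 0.5302 in; A_we = 0.5302 × 10 = 5.303 in².
Directional factor: 1.0 + 0.5 sin^1.5(90°) = 1.5.
F_nw = 0.6 × 100 × 1.5 = 90 ksi.
R_n/Ω = (90 × 5.303) / 2.0 = 238.6 kip.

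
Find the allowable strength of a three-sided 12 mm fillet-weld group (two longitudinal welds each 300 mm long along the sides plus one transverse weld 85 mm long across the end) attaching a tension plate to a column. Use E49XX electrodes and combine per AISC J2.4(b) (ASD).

E49XX → F_EXX = 490 MPa.
t_e = 0.707 × 12 = 8.484 mm.
R_nwl = 0.6 × 490 × 8.484 × 600 × 10⁻³ = 1497 kN (longitudinal, 2 welds).
R_nwt = 0.6 × 490 × 8.484 × 85 × 10⁻³ = 212 kN (transverse, base value).
(i) R_nwl + R_nwt = 1709 kN; (ii) 0.85 R_nwl + 1.5 R_nwt = 1590 kN.
R_n = max = 1709 kN [governs: (i)]; R_n/Ω = 854.3 kN.

R_n/Ω ≈ 854 kN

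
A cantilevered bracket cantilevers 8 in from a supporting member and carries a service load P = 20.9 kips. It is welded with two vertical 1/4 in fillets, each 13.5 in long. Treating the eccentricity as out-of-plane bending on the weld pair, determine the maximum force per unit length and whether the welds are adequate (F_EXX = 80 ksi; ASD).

f_max ≈ 2.86 kip/in; adequate

L_w = 2 × 13.5 = 27 in; section modulus (unit throat) S = 2 × L²/6 = 60.75 in².
Direct shear f_v = P/L_w = 20.9/27 = 0.7741 kip/in.
Moment M = P × e = 20.9 × 8 = 167.2 kip·in; bending f_b = M/S = 2.752 kip/in.
f_max = √(f_v² + f_b²) = √(0.7741² + 2.752²) = 2.859 kip/in.
r_n/Ω = (1/2.0) × 0.6 × 80 × (0.707 × 0.25) = 4.242 kip/in → adequate.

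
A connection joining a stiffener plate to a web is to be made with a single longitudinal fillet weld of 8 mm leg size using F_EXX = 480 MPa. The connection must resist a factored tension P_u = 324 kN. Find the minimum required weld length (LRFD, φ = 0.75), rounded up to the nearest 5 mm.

L = 270 mm

Throat t_e = 0.707 × 8 = 5.656 mm.
φr_n = 0.75 × 0.6 × 480 × 5.656 × 10⁻³ = 1.222 kN/mm.
L_req = P_u / φr_n = 324 / 1.222 = 265.2 mm total.
Round up → use L = 270 mm.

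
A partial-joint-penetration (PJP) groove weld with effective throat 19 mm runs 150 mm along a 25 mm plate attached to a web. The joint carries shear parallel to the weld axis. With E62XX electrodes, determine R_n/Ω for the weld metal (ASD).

R_n/Ω ≈ 530 kN

E62XX → F_EXX = 620 MPa.
Effective throat (given) t_e = 19 mm.
A_we = 19 × 150 = 2850 mm².
F_nw = 0.6 F_EXX = 372 MPa.
R_n/Ω = (372 × 2850) / 2.0 × 10⁻³ = 530.1 kN.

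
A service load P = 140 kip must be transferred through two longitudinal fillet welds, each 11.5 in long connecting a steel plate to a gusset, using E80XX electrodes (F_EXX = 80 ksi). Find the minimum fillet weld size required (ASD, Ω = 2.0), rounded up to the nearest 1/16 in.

Total weld length L = 23 in.
Required throat t_e = P × Ω / (0.6 F_EXX × L) = 140 × 2.0 / (0.6 × 80 × 23) = 0.2536 in.
Required leg w = t_e / 0.707 = 0.3587 in → use 3/8 in.

w = 3/8 in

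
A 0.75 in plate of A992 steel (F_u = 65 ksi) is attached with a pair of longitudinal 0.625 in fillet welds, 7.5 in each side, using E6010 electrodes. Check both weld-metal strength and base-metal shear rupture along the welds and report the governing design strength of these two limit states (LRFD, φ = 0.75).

φR_n ≈ 179 kips (weld metal governs)

E60XX → F_EXX = 60 ksi.
t_e = 0.707 × 0.625 = 0.4419 in; L = 15 in.
Weld metal: φR_n = 0.75 × 0.6 × 60 × 0.4419 × 15 = 179 kips.
Base metal (shear rupture): φR_n = 0.75 × 0.6 × 65 × 0.75 × 15 = 329.1 kips.
Governing: weld metal.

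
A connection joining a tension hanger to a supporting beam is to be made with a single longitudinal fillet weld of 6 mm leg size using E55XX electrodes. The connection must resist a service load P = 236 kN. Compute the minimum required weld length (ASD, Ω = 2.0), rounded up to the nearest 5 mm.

E55XX → F_EXX = 550 MPa.
Throat t_e = 0.707 × 6 = 4.242 mm.
r_n/Ω = (0.6 × 550 × 4.242) / 2.0 = 699.9 N/mm = 0.6999 kN/mm.
L_req = P / (r_n/Ω) = 236 / 0.6999 = 337.2 mm total.
Round up → use L = 340 mm.

L = 340 mm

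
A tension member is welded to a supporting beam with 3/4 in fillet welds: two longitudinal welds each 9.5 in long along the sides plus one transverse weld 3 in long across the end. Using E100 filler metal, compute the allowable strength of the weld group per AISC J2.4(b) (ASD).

R_n/Ω ≈ 350 kip

E100XX → F_EXX = 100 ksi.
t_e = 0.707 × 0.75 = 0.5302 in.
R_nwl = 0.6 × 100 × 0.5302 × 19 = 604.5 kip (longitudinal, 2 welds).
R_nwt = 0.6 × 100 × 0.5302 × 3 = 95.45 kip (transverse, base value).
(i) R_nwl + R_nwt = 699.9 kip; (ii) 0.85 R_nwl + 1.5 R_nwt = 657 kip.
R_n = max = 699.9 kip [governs: (i)]; R_n/Ω = 350 kip.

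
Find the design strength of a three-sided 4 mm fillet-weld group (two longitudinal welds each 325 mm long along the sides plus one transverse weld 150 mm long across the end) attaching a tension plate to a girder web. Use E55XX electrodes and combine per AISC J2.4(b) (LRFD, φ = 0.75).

φR_n ≈ 560 kN

E55XX → F_EXX = 550 MPa.
t_e = 0.707 × 4 = 2.828 mm.
R_nwl = 0.6 × 550 × 2.828 × 650 × 10⁻³ = 606.6 kN (longitudinal, 2 welds).
R_nwt = 0.6 × 550 × 2.828 × 150 × 10⁻³ = 140 kN (transverse, base value).
(i) R_nwl + R_nwt = 746.6 kN; (ii) 0.85 R_nwl + 1.5 R_nwt = 725.6 kN.
R_n = max = 746.6 kN [governs: (i)]; φR_n = 559.9 kN.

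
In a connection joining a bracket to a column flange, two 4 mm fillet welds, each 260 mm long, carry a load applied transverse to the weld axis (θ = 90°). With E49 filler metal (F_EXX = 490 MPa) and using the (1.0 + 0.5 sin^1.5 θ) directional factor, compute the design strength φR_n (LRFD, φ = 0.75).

t_e = 0.707 × 4 = 2.828 mm; A_we = 2.828 × 520 = 1471 mm².
Directional factor: 1.0 + 0.5 sin^1.5(90°) = 1.5.
F_nw = 0.6 × 490 × 1.5 = 441 MPa.
φR_n = 0.75 × 441 × 1471 × 10⁻³ = 486.4 kN.

φR_n ≈ 486 kN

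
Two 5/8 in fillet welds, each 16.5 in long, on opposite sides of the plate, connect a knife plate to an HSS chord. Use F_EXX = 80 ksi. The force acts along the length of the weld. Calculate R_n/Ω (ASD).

R_n/Ω ≈ 350 kip

Effective throat t_e = 0.707 × 0.625 = 0.4419 in.
Total length L = 33 in; A_we = 0.4419 × 33 = 14.58 in².
F_nw = 0.6 F_EXX = 0.6 × 80 = 48 ksi.
R_n = 48 × 14.58 = 699.9 kip; R_n/Ω = 699.9/2.0 = 350 kip.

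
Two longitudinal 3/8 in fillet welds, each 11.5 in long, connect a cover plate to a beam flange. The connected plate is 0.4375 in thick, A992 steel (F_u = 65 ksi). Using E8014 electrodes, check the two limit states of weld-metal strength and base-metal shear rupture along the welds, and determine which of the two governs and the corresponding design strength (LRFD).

E80XX → F_EXX = 80 ksi.
t_e = 0.707 × 0.375 = 0.2651 in; L = 23 in.
Weld metal: φR_n = 0.75 × 0.6 × 80 × 0.2651 × 23 = 219.5 kip.
Base metal (shear rupture): φR_n = 0.75 × 0.6 × 65 × 0.4375 × 23 = 294.3 kip.
Governing: weld metal.

φR_n ≈ 220 kip (weld metal governs)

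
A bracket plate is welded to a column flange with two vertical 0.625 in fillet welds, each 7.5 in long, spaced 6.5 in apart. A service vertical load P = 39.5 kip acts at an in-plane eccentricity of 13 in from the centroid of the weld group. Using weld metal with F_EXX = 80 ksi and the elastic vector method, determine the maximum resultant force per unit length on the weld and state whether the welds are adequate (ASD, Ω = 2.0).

Total weld length L_w = 15 in. Treat welds as unit-width lines.
Polar moment about centroid: J = 2[d³/12 + d(b/2)²] = 2[7.5³/12 + 7.5×3.25²] = 228.8 in³.
Direct shear f_v = P/L_w = 39.5 / 15 = 2.633 kip/in (vertical).
Torsion M = P·e = 39.5 × 13 = 513.5 kip·in.
Critical point at (x, y) = (3.25, 3.75) from centroid. f_tx = M·y/J = 8.418 kip/in; f_ty = M·x/J = 7.296 kip/in.
Resultant f_max = √[f_tx² + (f_v + f_ty)²] = √[8.418² + (2.633 + 7.296)²] = 13.02 kip/in.
Capacity per unit length: r_n/Ω = (1/2.0) × 0.6 × 80 × (0.707 × 0.625) = 10.6 kip/in.
13.02 > 10.6 → NOT adequate.

f_max ≈ 13 kip/in; NOT adequate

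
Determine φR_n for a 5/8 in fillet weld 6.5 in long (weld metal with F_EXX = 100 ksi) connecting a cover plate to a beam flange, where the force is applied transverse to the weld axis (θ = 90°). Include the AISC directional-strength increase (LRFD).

t_e = 0.707 × 0.625 = 0.4419 in; A_we = 0.4419 × 6.5 = 2.872 in².
Directional factor: 1.0 + 0.5 sin^1.5(90°) = 1.5.
F_nw = 0.6 × 100 × 1.5 = 90 ksi.
φR_n = 0.75 × 90 × 2.872 = 193.9 kips.

φR_n ≈ 194 kips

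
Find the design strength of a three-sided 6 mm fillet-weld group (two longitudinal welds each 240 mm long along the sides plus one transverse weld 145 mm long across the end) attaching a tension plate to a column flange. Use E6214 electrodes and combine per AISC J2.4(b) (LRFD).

E62XX → F_EXX = 620 MPa.
t_e = 0.707 × 6 = 4.242 mm.
R_nwl = 0.6 × 620 × 4.242 × 480 × 10⁻³ = 757.5 kN (longitudinal, 2 welds).
R_nwt = 0.6 × 620 × 4.242 × 145 × 10⁻³ = 228.8 kN (transverse, base value).
(i) R_nwl + R_nwt = 986.3 kN; (ii) 0.85 R_nwl + 1.5 R_nwt = 987.1 kN.
R_n = max = 987.1 kN [governs: (ii)]; φR_n = 740.3 kN.

φR_n ≈ 740 kN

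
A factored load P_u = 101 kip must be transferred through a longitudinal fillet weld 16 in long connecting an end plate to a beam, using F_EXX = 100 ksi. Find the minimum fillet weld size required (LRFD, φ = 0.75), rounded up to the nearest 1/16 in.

Total weld length L = 16 in.
Required throat t_e = P_u / (φ × 0.6 F_EXX × L) = 101 / (0.75 × 0.6 × 100 × 16) = 0.1403 in.
Required leg w = t_e / 0.707 = 0.1984 in → use 1/4 in.

w = 1/4 in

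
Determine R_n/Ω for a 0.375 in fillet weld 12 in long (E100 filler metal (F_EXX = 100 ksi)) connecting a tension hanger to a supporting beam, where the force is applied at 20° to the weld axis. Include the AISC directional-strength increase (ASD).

R_n/Ω ≈ 105 kips

t_e = 0.707 × 0.375 = 0.2651 in; A_we = 0.2651 × 12 = 3.181 in².
Directional factor: 1.0 + 0.5 sin^1.5(20°) = 1.1.
F_nw = 0.6 × 100 × 1.1 = 66 ksi.
R_n/Ω = (66 × 3.181) / 2.0 = 105 kips.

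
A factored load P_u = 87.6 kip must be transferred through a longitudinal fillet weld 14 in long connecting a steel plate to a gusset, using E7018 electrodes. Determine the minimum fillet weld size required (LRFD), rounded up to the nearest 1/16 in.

w = 5/16 in

E70XX → F_EXX = 70 ksi.
Total weld length L = 14 in.
Required throat t_e = P_u / (φ × 0.6 F_EXX × L) = 87.6 / (0.75 × 0.6 × 70 × 14) = 0.1986 in.
Required leg w = t_e / 0.707 = 0.281 in → use 5/16 in.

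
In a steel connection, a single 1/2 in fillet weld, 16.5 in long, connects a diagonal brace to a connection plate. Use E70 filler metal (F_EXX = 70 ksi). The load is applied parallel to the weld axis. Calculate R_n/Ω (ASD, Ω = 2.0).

Effective throat t_e = 0.707 × 0.5 = 0.3535 in.
Total length L = 16.5 in; A_we = 0.3535 × 16.5 = 5.833 in².
F_nw = 0.6 F_EXX = 0.6 × 70 = 42 ksi.
R_n = 42 × 5.833 = 245 kips; R_n/Ω = 245/2.0 = 122.5 kips.

R_n/Ω ≈ 122 kips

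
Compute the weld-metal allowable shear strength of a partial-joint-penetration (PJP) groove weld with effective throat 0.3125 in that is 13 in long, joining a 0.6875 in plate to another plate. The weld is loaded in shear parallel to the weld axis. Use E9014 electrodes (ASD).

E90XX → F_EXX = 90 ksi.
Effective throat (given) t_e = 0.3125 in.
A_we = 0.3125 × 13 = 4.062 in².
F_nw = 0.6 F_EXX = 54 ksi.
R_n/Ω = (54 × 4.062) / 2.0 = 109.7 kips.

R_n/Ω ≈ 110 kips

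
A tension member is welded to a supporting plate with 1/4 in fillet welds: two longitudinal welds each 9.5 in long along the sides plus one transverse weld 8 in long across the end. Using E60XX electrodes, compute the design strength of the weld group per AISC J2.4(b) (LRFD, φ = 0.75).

φR_n ≈ 134 kip

E60XX → F_EXX = 60 ksi.
t_e = 0.707 × 0.25 = 0.1767 in.
R_nwl = 0.6 × 60 × 0.1767 × 19 = 120.9 kip (longitudinal, 2 welds).
R_nwt = 0.6 × 60 × 0.1767 × 8 = 50.9 kip (transverse, base value).
(i) R_nwl + R_nwt = 171.8 kip; (ii) 0.85 R_nwl + 1.5 R_nwt = 179.1 kip.
R_n = max = 179.1 kip [governs: (ii)]; φR_n = 134.3 kip.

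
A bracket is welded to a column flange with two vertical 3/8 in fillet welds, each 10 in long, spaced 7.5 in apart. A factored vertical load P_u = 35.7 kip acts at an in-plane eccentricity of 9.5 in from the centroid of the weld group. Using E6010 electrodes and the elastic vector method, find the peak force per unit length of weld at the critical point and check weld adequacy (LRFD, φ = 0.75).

f_max ≈ 5.98 kip/in; adequate

E60XX → F_EXX = 60 ksi.
Total weld length L_w = 20 in. Treat welds as unit-width lines.
Polar moment about centroid: J = 2[d³/12 + d(b/2)²] = 2[10³/12 + 10×3.75²] = 447.9 in³.
Direct shear f_v = P/L_w = 35.7 / 20 = 1.785 kip/in (vertical).
Torsion M = P·e = 35.7 × 9.5 = 339.15 kip·in.
Critical point at (x, y) = (3.75, 5) from centroid. f_tx = M·y/J = 3.786 kip/in; f_ty = M·x/J = 2.839 kip/in.
Resultant f_max = √[f_tx² + (f_v + f_ty)²] = √[3.786² + (1.785 + 2.839)²] = 5.976 kip/in.
Capacity per unit length: φr_n = 0.75 × 0.6 × 60 × (0.707 × 0.375) = 7.158 kip/in.
5.976 ≤ 7.158 → adequate.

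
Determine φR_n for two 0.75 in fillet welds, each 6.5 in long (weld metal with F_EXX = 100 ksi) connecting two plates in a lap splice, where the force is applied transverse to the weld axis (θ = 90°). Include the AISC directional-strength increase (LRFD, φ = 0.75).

φR_n ≈ 465 kips

t_e = 0.707 × 0.75 = 0.5302 in; A_we = 0.5302 × 13 = 6.893 in².
Directional factor: 1.0 + 0.5 sin^1.5(90°) = 1.5.
F_nw = 0.6 × 100 × 1.5 = 90 ksi.
φR_n = 0.75 × 90 × 6.893 = 465.3 kips.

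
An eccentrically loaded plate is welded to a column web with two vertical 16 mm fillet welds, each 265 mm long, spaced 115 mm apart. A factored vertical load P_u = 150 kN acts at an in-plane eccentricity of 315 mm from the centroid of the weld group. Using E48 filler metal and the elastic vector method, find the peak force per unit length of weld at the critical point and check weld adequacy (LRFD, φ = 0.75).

E48XX → F_EXX = 480 MPa.
Total weld length L_w = 530 mm. Treat welds as unit-width lines.
Polar moment about centroid: J = 2[d³/12 + d(b/2)²] = 2[265³/12 + 265×57.5²] = 4854000 mm³.
Direct shear f_v = P/L_w = 150×10³ / 530 = 283 N/mm (vertical).
Torsion M = P·e = 150×10³ × 315 = 47250000 N·mm.
Critical point at (x, y) = (57.5, 132.5) from centroid. f_tx = M·y/J = 1290 N/mm; f_ty = M·x/J = 559.7 N/mm.
Resultant f_max = √[f_tx² + (f_v + f_ty)²] = √[1290² + (283 + 559.7)²] = 1541 N/mm.
Capacity per unit length: φr_n = 0.75 × 0.6 × 480 × (0.707 × 16) = 2443 N/mm.
1541 ≤ 2443 → adequate.

f_max ≈ 1540 N/mm; adequate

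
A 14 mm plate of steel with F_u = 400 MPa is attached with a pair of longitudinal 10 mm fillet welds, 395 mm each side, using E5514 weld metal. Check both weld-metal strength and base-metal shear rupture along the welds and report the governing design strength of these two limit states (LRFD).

E55XX → F_EXX = 550 MPa.
t_e = 0.707 × 10 = 7.07 mm; L = 790 mm.
Weld metal: φR_n = 0.75 × 0.6 × 550 × 7.07 × 790 × 10⁻³ = 1382 kN.
Base metal (shear rupture): φR_n = 0.75 × 0.6 × 400 × 14 × 790 × 10⁻³ = 1991 kN.
Governing: weld metal.

φR_n ≈ 1380 kN (weld metal governs)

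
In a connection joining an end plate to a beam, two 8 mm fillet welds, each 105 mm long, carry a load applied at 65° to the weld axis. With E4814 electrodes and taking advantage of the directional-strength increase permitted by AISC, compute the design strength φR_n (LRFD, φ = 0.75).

E48XX → F_EXX = 480 MPa.
t_e = 0.707 × 8 = 5.656 mm; A_we = 5.656 × 210 = 1188 mm².
Directional factor: 1.0 + 0.5 sin^1.5(65°) = 1.431.
F_nw = 0.6 × 480 × 1.431 = 412.2 MPa.
φR_n = 0.75 × 412.2 × 1188 × 10⁻³ = 367.2 kN.

φR_n ≈ 367 kN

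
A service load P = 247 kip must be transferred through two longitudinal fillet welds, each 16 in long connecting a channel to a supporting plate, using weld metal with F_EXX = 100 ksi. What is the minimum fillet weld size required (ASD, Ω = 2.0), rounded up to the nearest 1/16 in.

w = 3/8 in

Total weld length L = 32 in.
Required throat t_e = P × Ω / (0.6 F_EXX × L) = 247 × 2.0 / (0.6 × 100 × 32) = 0.2573 in.
Required leg w = t_e / 0.707 = 0.3639 in → use 3/8 in.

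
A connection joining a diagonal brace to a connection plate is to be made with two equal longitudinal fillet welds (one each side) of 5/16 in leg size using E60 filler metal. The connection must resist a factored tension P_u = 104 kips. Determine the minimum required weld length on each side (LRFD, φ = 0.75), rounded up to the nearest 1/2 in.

L = 9 in on each side

E60XX → F_EXX = 60 ksi.
Throat t_e = 0.707 × 0.3125 = 0.2209 in.
φr_n = 0.75 × 0.6 × 60 × 0.2209 = 5.965 kips/in.
L_req = P_u / φr_n = 104 / 5.965 = 17.43 in total.
Per side: 17.43 / 2 = 8.717 in.
Round up → use L = 9 in on each side.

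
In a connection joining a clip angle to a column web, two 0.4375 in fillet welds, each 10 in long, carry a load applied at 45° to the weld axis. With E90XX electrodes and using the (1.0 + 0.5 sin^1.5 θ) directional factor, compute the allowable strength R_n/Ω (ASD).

R_n/Ω ≈ 217 kip

E90XX → F_EXX = 90 ksi.
t_e = 0.707 × 0.4375 = 0.3093 in; A_we = 0.3093 × 20 = 6.186 in².
Directional factor: 1.0 + 0.5 sin^1.5(45°) = 1.297.
F_nw = 0.6 × 90 × 1.297 = 70.05 ksi.
R_n/Ω = (70.05 × 6.186) / 2.0 = 216.7 kip.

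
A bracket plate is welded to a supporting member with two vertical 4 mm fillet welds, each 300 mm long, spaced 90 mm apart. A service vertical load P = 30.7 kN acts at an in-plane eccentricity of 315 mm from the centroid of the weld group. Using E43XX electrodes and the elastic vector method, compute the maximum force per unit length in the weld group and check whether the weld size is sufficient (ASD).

E43XX → F_EXX = 430 MPa.
Total weld length L_w = 600 mm. Treat welds as unit-width lines.
Polar moment about centroid: J = 2[d³/12 + d(b/2)²] = 2[300³/12 + 300×45²] = 5715000 mm³.
Direct shear f_v = P/L_w = 30.7×10³ / 600 = 51.17 N/mm (vertical).
Torsion M = P·e = 30.7×10³ × 315 = 9670500 N·mm.
Critical point at (x, y) = (45, 150) from centroid. f_tx = M·y/J = 253.8 N/mm; f_ty = M·x/J = 76.15 N/mm.
Resultant f_max = √[f_tx² + (f_v + f_ty)²] = √[253.8² + (51.17 + 76.15)²] = 284 N/mm.
Capacity per unit length: r_n/Ω = (1/2.0) × 0.6 × 430 × (0.707 × 4) = 364.8 N/mm.
284 ≤ 364.8 → adequate.

f_max ≈ 284 N/mm; adequate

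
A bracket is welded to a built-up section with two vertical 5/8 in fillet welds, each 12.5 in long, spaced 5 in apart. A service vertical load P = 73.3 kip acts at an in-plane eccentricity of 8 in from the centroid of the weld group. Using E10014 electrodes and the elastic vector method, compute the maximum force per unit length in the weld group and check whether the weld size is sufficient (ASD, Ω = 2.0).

E100XX → F_EXX = 100 ksi.
Total weld length L_w = 25 in. Treat welds as unit-width lines.
Polar moment about centroid: J = 2[d³/12 + d(b/2)²] = 2[12.5³/12 + 12.5×2.5²] = 481.8 in³.
Direct shear f_v = P/L_w = 73.3 / 25 = 2.932 kip/in (vertical).
Torsion M = P·e = 73.3 × 8 = 586.4 kip·in.
Critical point at (x, y) = (2.5, 6.25) from centroid. f_tx = M·y/J = 7.607 kip/in; f_ty = M·x/J = 3.043 kip/in.
Resultant f_max = √[f_tx² + (f_v + f_ty)²] = √[7.607² + (2.932 + 3.043)²] = 9.673 kip/in.
Capacity per unit length: r_n/Ω = (1/2.0) × 0.6 × 100 × (0.707 × 0.625) = 13.26 kip/in.
9.673 ≤ 13.26 → adequate.

f_max ≈ 9.67 kip/in; adequate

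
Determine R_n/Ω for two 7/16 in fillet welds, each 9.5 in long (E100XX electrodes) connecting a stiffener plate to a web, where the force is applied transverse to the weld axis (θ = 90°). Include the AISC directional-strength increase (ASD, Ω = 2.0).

R_n/Ω ≈ 264 kips

E100XX → F_EXX = 100 ksi.
t_e = 0.707 × 0.4375 = 0.3093 in; A_we = 0.3093 × 19 = 5.877 in².
Directional factor: 1.0 + 0.5 sin^1.5(90°) = 1.5.
F_nw = 0.6 × 100 × 1.5 = 90 ksi.
R_n/Ω = (90 × 5.877) / 2.0 = 264.5 kips.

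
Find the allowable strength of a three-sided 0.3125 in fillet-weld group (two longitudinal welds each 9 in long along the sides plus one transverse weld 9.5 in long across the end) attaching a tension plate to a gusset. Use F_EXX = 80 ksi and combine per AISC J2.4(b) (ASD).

t_e = 0.707 × 0.3125 = 0.2209 in.
R_nwl = 0.6 × 80 × 0.2209 × 18 = 190.9 kip (longitudinal, 2 welds).
R_nwt = 0.6 × 80 × 0.2209 × 9.5 = 100.7 kip (transverse, base value).
(i) R_nwl + R_nwt = 291.6 kip; (ii) 0.85 R_nwl + 1.5 R_nwt = 313.4 kip.
R_n = max = 313.4 kip [governs: (ii)]; R_n/Ω = 156.7 kip.

R_n/Ω ≈ 157 kip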